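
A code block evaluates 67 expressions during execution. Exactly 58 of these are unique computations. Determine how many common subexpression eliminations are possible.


CSE count = total expressions - unique expressions
= 67 - 58 = 9

9


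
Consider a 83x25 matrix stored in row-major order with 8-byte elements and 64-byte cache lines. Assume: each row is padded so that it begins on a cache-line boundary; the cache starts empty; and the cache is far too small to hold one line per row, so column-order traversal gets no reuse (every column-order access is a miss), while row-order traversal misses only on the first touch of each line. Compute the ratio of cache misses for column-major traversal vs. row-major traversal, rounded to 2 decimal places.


Each row occupies 25 * 8 = 200 bytes and starts on a line boundary, so it spans ceil(200 / 64) = 4 cache lines.
Row-major traversal misses (one per line touched): 83 * ceil(25 * 8 / 64) = 332
Column-major traversal misses (no reuse, every access misses): 83 * 25 = 2075
Ratio = 2075 / 332 = 6.25

6.25


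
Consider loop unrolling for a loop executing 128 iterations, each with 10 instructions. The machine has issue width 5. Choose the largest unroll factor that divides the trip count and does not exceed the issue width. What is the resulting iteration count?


Largest divisor of 128 <= 5 is 4
New iterations = 128 / 4 = 32

32


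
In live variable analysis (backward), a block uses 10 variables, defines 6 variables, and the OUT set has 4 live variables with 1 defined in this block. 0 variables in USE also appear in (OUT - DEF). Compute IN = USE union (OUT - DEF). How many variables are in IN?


OUT - DEF: 4 - 1 = 3
|IN| = |USE| + |OUT - DEF| - |USE ∩ (OUT - DEF)| = 10 + 3 - 0 = 13

13


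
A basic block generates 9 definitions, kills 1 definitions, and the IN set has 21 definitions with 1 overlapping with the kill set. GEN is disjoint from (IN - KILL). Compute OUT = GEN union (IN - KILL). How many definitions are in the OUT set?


IN - KILL: 21 - 1 = 20 surviving definitions
OUT = GEN + surviving = 9 + 20 = 29

29


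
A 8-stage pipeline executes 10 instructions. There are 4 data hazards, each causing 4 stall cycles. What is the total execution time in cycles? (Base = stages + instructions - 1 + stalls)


Base cycles = 8 + 10 - 1 = 17
Total stalls = 4 * 4 = 16
Total = 17 + 16 = 33

33


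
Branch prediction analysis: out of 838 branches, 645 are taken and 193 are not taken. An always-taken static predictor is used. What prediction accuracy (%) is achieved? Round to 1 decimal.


Predictor: always-taken
Correct predictions = 645
Accuracy = 645 / 838 * 100 = 77.0%

77.0


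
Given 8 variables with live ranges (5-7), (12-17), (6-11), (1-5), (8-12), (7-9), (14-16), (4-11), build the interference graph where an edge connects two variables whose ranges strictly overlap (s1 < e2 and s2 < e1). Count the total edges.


Check all pairs for overlapping intervals.
Two intervals (s1,e1) and (s2,e2) overlap if s1 < e2 and s2 < e1.
v0 (5-7) vs v1..v7: overlaps v2, v7 -> 2
v1 (12-17) vs v2..v7: overlaps v6 -> 1
v2 (6-11) vs v3..v7: overlaps v4, v5, v7 -> 3
v3 (1-5) vs v4..v7: overlaps v7 -> 1
v4 (8-12) vs v5..v7: overlaps v5, v7 -> 2
v5 (7-9) vs v6..v7: overlaps v7 -> 1
v6 (14-16) vs v7: overlaps none -> 0
Total overlapping pairs = 2 + 1 + 3 + 1 + 2 + 1 + 0 = 10

10


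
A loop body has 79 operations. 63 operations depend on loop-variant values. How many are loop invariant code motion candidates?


Invariant candidates = total - loop-dependent
= 79 - 63 = 16

16


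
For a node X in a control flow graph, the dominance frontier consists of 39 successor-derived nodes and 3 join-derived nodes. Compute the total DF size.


DF(X) = direct successor contributions + join point contributions
= 39 + 3 = 42

42


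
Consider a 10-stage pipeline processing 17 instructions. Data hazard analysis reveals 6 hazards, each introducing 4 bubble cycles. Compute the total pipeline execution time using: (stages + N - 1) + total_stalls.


Base cycles = 10 + 17 - 1 = 26
Total stalls = 6 * 4 = 24
Total = 26 + 24 = 50

50


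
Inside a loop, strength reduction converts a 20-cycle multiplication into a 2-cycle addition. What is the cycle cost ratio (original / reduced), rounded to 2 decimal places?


Ratio = mult_cost / add_cost = 20 / 2 = 10.0

10.0


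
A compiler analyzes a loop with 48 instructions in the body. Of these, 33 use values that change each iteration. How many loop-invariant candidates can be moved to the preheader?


Invariant candidates = total - loop-dependent
= 48 - 33 = 15

15


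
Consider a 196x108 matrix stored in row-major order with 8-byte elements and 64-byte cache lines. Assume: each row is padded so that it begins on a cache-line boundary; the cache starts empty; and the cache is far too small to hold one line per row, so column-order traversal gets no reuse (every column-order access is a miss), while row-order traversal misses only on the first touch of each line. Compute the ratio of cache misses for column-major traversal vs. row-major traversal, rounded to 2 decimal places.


Each row occupies 108 * 8 = 864 bytes and starts on a line boundary, so it spans ceil(864 / 64) = 14 cache lines.
Row-major traversal misses (one per line touched): 196 * ceil(108 * 8 / 64) = 2744
Column-major traversal misses (no reuse, every access misses): 196 * 108 = 21168
Ratio = 21168 / 2744 = 7.71

7.71


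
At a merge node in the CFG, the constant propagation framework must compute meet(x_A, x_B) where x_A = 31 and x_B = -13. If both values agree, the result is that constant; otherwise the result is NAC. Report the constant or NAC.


Meet operation: if both paths give the same constant, result is that constant; if they differ, result is NAC (not-a-constant).
Path A: 31, Path B: -13 -> differ
Result: not-a-constant -> NAC

NAC


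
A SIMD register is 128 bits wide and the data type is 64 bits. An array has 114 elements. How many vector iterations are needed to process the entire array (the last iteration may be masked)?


Width = 128 / 64 = 2 elements per vector op
Iterations = ceil(114 / 2) = 57

57


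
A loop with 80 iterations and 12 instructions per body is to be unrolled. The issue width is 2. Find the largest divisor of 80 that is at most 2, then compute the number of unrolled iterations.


Largest divisor of 80 <= 2 is 2
New iterations = 80 / 2 = 40

40


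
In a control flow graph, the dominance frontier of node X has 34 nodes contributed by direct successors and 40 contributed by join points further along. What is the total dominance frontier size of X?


DF(X) = direct successor contributions + join point contributions
= 34 + 40 = 74

74


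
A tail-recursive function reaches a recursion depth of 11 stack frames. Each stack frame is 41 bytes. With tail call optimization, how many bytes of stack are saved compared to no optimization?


Without TCO: 11 * 41 = 451 bytes
With TCO: reuse 1 frame = 41 bytes
Savings = 451 - 41 = 410

410


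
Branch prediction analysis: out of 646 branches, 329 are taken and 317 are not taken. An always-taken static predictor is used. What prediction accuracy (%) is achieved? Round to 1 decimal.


Predictor: always-taken
Correct predictions = 329
Accuracy = 329 / 646 * 100 = 50.9%

50.9


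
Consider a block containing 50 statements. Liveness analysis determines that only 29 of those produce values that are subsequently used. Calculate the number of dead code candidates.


Dead code = total statements - live definitions
= 50 - 29 = 21

21


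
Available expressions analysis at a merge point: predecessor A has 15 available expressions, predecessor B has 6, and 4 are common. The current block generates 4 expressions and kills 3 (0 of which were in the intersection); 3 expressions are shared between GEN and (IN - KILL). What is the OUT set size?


IN = intersection of predecessors = 4
IN - KILL = 4 - 0 = 4
|OUT| = |GEN| + |IN - KILL| - |GEN ∩ (IN - KILL)| = 4 + 4 - 3 = 5

5


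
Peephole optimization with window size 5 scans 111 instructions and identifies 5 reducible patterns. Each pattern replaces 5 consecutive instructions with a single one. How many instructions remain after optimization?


Each match removes 4 instructions.
Total removed = 5 * 4 = 20
Remaining = 111 - 20 = 91

91


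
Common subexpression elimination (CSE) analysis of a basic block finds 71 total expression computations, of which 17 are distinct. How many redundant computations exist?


CSE count = total expressions - unique expressions
= 71 - 17 = 54

54


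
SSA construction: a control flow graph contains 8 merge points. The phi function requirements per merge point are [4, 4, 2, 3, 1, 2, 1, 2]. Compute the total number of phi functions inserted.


Total phi functions = sum of phi functions at each join node
= 4 + 4 + 2 + 3 + 1 + 2 + 1 + 2 = 19

19


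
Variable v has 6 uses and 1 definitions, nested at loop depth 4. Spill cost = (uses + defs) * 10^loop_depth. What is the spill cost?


uses + defs = 6 + 1 = 7
10^4 = 10000
Spill cost = 7 * 10000 = 70000

70000


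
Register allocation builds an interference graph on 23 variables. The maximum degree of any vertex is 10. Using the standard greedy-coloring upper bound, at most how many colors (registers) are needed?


Greedy coloring never needs more than (max_degree + 1) colors: when coloring a vertex, at most max_degree neighbors are already colored.
Upper bound = 10 + 1 = 11

11


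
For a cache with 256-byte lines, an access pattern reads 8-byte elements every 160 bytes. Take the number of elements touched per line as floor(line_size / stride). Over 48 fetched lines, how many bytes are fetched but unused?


Elements per line = floor(256 / 160) = 1
Bytes used per line = 1 * 8 = 8
Wasted per line = 256 - 8 = 248
Total wasted = 248 * 48 = 11904

11904


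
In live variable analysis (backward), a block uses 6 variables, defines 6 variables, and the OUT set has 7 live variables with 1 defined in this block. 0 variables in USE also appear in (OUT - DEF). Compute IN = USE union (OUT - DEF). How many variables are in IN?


OUT - DEF: 7 - 1 = 6
|IN| = |USE| + |OUT - DEF| - |USE ∩ (OUT - DEF)| = 6 + 6 - 0 = 12

12


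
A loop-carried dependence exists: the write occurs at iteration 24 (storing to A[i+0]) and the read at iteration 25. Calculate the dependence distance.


Distance = read iteration - write iteration
= 25 - 24 = 1

1


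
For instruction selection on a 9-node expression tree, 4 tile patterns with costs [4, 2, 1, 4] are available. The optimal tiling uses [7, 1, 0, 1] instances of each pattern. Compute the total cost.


Total cost = sum(count_i * cost_i)
= 7*4 + 1*2 + 0*1 + 1*4
= 34

34


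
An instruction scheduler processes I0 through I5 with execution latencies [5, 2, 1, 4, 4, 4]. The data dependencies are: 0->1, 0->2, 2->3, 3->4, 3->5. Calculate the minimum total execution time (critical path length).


Compute longest path through dependency graph: dist(Ik) = max over predecessors of dist + latency(Ik).
dist(I0) = latency 5 = 5
dist(I1) = dist(I0) + 2 = 5 + 2 = 7
dist(I2) = dist(I0) + 1 = 5 + 1 = 6
dist(I3) = dist(I2) + 4 = 6 + 4 = 10
dist(I4) = dist(I3) + 4 = 10 + 4 = 14
dist(I5) = dist(I3) + 4 = 10 + 4 = 14
Critical path = max dist = 14

14


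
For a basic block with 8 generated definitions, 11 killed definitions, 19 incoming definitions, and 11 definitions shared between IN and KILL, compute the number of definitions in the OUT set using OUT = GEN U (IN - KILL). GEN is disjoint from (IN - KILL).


IN - KILL: 19 - 11 = 8 surviving definitions
OUT = GEN + surviving = 8 + 8 = 16

16


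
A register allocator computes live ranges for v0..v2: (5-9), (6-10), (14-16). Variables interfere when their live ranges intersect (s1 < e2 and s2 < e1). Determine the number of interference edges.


Check all pairs for overlapping intervals.
Two intervals (s1,e1) and (s2,e2) overlap if s1 < e2 and s2 < e1.
v0 (5-9) vs v1..v2: overlaps v1 -> 1
v1 (6-10) vs v2: overlaps none -> 0
Total overlapping pairs = 1 + 0 = 1

1


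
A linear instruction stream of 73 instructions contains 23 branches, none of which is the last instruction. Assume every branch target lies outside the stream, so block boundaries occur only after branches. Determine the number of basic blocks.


With no in-sequence branch targets, the leaders are the first instruction plus the instruction after each branch.
Number of basic blocks = branches + 1
= 23 + 1 = 24

24


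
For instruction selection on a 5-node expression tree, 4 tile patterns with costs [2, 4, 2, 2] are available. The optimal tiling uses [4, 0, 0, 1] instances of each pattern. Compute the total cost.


Total cost = sum(count_i * cost_i)
= 4*2 + 0*4 + 0*2 + 1*2
= 10

10


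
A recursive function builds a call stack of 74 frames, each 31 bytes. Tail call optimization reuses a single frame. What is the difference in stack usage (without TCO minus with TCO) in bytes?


Without TCO: 74 * 31 = 2294 bytes
With TCO: reuse 1 frame = 31 bytes
Savings = 2294 - 31 = 2263

2263


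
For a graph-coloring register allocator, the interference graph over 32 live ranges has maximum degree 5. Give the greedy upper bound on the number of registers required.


Greedy coloring never needs more than (max_degree + 1) colors: when coloring a vertex, at most max_degree neighbors are already colored.
Upper bound = 5 + 1 = 6

6


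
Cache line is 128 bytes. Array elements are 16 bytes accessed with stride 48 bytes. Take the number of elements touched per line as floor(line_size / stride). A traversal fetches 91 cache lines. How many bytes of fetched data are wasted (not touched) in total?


Elements per line = floor(128 / 48) = 2
Bytes used per line = 2 * 16 = 32
Wasted per line = 128 - 32 = 96
Total wasted = 96 * 91 = 8736

8736


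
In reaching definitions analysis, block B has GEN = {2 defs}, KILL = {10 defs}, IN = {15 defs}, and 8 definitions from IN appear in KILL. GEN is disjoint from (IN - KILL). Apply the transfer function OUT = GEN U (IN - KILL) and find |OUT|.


IN - KILL: 15 - 8 = 7 surviving definitions
OUT = GEN + surviving = 2 + 7 = 9

9


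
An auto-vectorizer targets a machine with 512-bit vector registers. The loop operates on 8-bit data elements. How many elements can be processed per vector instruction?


Width = SIMD bits / data type bits
= 512 / 8 = 64

64


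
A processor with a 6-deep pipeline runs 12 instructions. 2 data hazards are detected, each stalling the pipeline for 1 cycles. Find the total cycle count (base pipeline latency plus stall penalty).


Base cycles = 6 + 12 - 1 = 17
Total stalls = 2 * 1 = 2
Total = 17 + 2 = 19

19


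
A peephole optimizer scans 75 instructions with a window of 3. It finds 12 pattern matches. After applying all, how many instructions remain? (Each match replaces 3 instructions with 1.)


Each match removes 2 instructions.
Total removed = 12 * 2 = 24
Remaining = 75 - 24 = 51

51


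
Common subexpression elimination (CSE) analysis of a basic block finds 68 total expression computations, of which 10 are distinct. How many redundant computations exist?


CSE count = total expressions - unique expressions
= 68 - 10 = 58

58


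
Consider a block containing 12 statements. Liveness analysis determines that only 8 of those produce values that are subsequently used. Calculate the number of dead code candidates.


Dead code = total statements - live definitions
= 12 - 8 = 4

4


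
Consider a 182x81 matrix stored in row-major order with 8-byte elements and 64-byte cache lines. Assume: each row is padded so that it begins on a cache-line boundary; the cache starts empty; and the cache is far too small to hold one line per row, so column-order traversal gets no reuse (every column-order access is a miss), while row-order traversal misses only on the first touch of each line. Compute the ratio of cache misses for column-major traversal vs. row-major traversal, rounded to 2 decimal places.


Each row occupies 81 * 8 = 648 bytes and starts on a line boundary, so it spans ceil(648 / 64) = 11 cache lines.
Row-major traversal misses (one per line touched): 182 * ceil(81 * 8 / 64) = 2002
Column-major traversal misses (no reuse, every access misses): 182 * 81 = 14742
Ratio = 14742 / 2002 = 7.36

7.36


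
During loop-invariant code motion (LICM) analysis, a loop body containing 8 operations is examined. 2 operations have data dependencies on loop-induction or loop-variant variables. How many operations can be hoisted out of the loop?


Invariant candidates = total - loop-dependent
= 8 - 2 = 6

6


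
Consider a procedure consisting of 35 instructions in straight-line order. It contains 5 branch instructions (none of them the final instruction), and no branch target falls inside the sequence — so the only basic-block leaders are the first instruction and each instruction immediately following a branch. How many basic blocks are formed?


With no in-sequence branch targets, the leaders are the first instruction plus the instruction after each branch.
Number of basic blocks = branches + 1
= 5 + 1 = 6

6


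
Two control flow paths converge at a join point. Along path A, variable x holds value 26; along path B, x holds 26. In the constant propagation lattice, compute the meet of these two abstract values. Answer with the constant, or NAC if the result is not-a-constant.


Meet operation: if both paths give the same constant, result is that constant; if they differ, result is NAC (not-a-constant).
Path A: 26, Path B: 26 -> equal
Result: constant -> 26

26


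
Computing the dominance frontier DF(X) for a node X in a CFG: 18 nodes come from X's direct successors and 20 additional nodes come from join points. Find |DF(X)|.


DF(X) = direct successor contributions + join point contributions
= 18 + 20 = 38

38


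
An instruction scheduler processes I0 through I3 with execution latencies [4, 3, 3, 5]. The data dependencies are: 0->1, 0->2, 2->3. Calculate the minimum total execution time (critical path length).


Compute longest path through dependency graph: dist(Ik) = max over predecessors of dist + latency(Ik).
dist(I0) = latency 4 = 4
dist(I1) = dist(I0) + 3 = 4 + 3 = 7
dist(I2) = dist(I0) + 3 = 4 + 3 = 7
dist(I3) = dist(I2) + 5 = 7 + 5 = 12
Critical path = max dist = 12

12


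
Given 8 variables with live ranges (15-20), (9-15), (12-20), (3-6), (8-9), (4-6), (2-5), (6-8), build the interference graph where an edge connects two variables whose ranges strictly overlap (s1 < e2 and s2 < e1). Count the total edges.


Check all pairs for overlapping intervals.
Two intervals (s1,e1) and (s2,e2) overlap if s1 < e2 and s2 < e1.
v0 (15-20) vs v1..v7: overlaps v2 -> 1
v1 (9-15) vs v2..v7: overlaps v2 -> 1
v2 (12-20) vs v3..v7: overlaps none -> 0
v3 (3-6) vs v4..v7: overlaps v5, v6 -> 2
v4 (8-9) vs v5..v7: overlaps none -> 0
v5 (4-6) vs v6..v7: overlaps v6 -> 1
v6 (2-5) vs v7: overlaps none -> 0
Total overlapping pairs = 1 + 1 + 0 + 2 + 0 + 1 + 0 = 5

5


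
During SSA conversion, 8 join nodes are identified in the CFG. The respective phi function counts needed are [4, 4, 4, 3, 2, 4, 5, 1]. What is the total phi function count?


Total phi functions = sum of phi functions at each join node
= 4 + 4 + 4 + 3 + 2 + 4 + 5 + 1 = 27

27


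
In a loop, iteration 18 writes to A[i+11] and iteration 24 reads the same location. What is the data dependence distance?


Distance = read iteration - write iteration
= 24 - 18 = 6

6


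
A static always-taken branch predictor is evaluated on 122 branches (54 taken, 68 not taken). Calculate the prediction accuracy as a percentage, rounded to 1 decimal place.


Predictor: always-taken
Correct predictions = 54
Accuracy = 54 / 122 * 100 = 44.3%

44.3


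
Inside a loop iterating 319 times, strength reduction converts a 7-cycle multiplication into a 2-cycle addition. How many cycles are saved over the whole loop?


Per-iteration saving = 7 - 2 = 5
Total saved = 319 * 5 = 1595

1595


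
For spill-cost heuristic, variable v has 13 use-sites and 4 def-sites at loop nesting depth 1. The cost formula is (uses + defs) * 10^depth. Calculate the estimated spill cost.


uses + defs = 13 + 4 = 17
10^1 = 10
Spill cost = 17 * 10 = 170

170


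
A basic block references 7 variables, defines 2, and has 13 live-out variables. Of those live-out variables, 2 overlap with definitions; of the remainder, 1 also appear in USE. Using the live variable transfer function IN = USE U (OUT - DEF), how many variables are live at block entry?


OUT - DEF: 13 - 2 = 11
|IN| = |USE| + |OUT - DEF| - |USE ∩ (OUT - DEF)| = 7 + 11 - 1 = 17

17


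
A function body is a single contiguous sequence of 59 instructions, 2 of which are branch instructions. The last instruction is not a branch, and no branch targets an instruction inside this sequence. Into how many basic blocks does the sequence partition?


With no in-sequence branch targets, the leaders are the first instruction plus the instruction after each branch.
Number of basic blocks = branches + 1
= 2 + 1 = 3

3


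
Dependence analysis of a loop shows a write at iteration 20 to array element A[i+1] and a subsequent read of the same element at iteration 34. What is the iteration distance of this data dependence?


Distance = read iteration - write iteration
= 34 - 20 = 14

14


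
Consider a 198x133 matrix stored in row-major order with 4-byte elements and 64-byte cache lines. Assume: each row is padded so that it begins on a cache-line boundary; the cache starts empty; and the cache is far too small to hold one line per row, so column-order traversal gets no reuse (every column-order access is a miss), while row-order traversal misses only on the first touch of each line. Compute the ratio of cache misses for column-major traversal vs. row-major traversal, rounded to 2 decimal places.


Each row occupies 133 * 4 = 532 bytes and starts on a line boundary, so it spans ceil(532 / 64) = 9 cache lines.
Row-major traversal misses (one per line touched): 198 * ceil(133 * 4 / 64) = 1782
Column-major traversal misses (no reuse, every access misses): 198 * 133 = 26334
Ratio = 26334 / 1782 = 14.78

14.78


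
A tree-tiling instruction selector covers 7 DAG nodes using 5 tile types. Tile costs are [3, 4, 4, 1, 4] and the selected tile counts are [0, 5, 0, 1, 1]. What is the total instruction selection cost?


Total cost = sum(count_i * cost_i)
= 0*3 + 5*4 + 0*4 + 1*1 + 1*4
= 25

25


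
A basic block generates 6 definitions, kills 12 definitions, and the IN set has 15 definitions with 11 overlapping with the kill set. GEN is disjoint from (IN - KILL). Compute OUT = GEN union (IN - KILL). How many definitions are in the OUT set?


IN - KILL: 15 - 11 = 4 surviving definitions
OUT = GEN + surviving = 6 + 4 = 10

10


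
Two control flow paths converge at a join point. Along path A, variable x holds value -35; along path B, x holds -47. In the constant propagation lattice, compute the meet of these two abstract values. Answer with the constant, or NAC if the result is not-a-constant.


Meet operation: if both paths give the same constant, result is that constant; if they differ, result is NAC (not-a-constant).
Path A: -35, Path B: -47 -> differ
Result: not-a-constant -> NAC

NAC


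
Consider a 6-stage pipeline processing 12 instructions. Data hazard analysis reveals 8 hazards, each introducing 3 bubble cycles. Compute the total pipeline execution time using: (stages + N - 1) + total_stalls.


Base cycles = 6 + 12 - 1 = 17
Total stalls = 8 * 3 = 24
Total = 17 + 24 = 41

41


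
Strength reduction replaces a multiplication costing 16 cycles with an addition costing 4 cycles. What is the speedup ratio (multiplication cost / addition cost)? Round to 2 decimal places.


Ratio = mult_cost / add_cost = 16 / 4 = 4.0

4.0


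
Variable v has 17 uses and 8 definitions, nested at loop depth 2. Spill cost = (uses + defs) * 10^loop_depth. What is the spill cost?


uses + defs = 17 + 8 = 25
10^2 = 100
Spill cost = 25 * 100 = 2500

2500


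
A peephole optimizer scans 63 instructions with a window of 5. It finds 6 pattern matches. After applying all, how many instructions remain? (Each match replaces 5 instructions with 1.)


Each match removes 4 instructions.
Total removed = 6 * 4 = 24
Remaining = 63 - 24 = 39

39


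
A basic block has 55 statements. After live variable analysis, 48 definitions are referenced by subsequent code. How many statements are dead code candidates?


Dead code = total statements - live definitions
= 55 - 48 = 7

7


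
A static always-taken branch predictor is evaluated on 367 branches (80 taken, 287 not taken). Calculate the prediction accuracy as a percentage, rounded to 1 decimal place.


Predictor: always-taken
Correct predictions = 80
Accuracy = 80 / 367 * 100 = 21.8%

21.8


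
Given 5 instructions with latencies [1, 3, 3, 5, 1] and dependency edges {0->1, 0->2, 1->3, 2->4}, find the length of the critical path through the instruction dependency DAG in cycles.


Compute longest path through dependency graph: dist(Ik) = max over predecessors of dist + latency(Ik).
dist(I0) = latency 1 = 1
dist(I1) = dist(I0) + 3 = 1 + 3 = 4
dist(I2) = dist(I0) + 3 = 1 + 3 = 4
dist(I3) = dist(I1) + 5 = 4 + 5 = 9
dist(I4) = dist(I2) + 1 = 4 + 1 = 5
Critical path = max dist = 9

9


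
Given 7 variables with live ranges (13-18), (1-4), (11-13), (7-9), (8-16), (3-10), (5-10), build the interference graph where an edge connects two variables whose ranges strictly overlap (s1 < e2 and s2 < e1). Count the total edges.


Check all pairs for overlapping intervals.
Two intervals (s1,e1) and (s2,e2) overlap if s1 < e2 and s2 < e1.
v0 (13-18) vs v1..v6: overlaps v4 -> 1
v1 (1-4) vs v2..v6: overlaps v5 -> 1
v2 (11-13) vs v3..v6: overlaps v4 -> 1
v3 (7-9) vs v4..v6: overlaps v4, v5, v6 -> 3
v4 (8-16) vs v5..v6: overlaps v5, v6 -> 2
v5 (3-10) vs v6: overlaps v6 -> 1
Total overlapping pairs = 1 + 1 + 1 + 3 + 2 + 1 = 9

9


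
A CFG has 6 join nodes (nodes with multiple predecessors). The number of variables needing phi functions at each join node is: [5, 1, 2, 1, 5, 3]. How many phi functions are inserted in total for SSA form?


Total phi functions = sum of phi functions at each join node
= 5 + 1 + 2 + 1 + 5 + 3 = 17

17


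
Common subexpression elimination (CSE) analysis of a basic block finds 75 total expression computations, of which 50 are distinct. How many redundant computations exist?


CSE count = total expressions - unique expressions
= 75 - 50 = 25

25


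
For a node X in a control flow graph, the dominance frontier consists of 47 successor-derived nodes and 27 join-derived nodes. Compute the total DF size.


DF(X) = direct successor contributions + join point contributions
= 47 + 27 = 74

74


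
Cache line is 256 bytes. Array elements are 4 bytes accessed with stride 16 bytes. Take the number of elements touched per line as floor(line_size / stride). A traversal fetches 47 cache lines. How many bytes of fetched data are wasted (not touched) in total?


Elements per line = floor(256 / 16) = 16
Bytes used per line = 16 * 4 = 64
Wasted per line = 256 - 64 = 192
Total wasted = 192 * 47 = 9024

9024


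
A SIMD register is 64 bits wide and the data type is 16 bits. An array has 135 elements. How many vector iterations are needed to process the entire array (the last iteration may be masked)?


Width = 64 / 16 = 4 elements per vector op
Iterations = ceil(135 / 4) = 34

34


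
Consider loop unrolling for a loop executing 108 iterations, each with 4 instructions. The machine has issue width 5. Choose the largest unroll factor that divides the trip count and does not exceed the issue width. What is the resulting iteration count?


Largest divisor of 108 <= 5 is 4
New iterations = 108 / 4 = 27

27


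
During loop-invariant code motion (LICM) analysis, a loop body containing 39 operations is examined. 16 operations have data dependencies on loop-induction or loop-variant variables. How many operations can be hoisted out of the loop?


Invariant candidates = total - loop-dependent
= 39 - 16 = 23

23


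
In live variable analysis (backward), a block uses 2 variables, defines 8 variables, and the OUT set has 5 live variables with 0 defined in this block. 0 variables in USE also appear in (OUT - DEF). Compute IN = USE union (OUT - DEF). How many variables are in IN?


OUT - DEF: 5 - 0 = 5
|IN| = |USE| + |OUT - DEF| - |USE ∩ (OUT - DEF)| = 2 + 5 - 0 = 7

7


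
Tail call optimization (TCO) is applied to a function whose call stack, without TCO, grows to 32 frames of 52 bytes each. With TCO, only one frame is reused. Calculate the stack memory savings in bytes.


Without TCO: 32 * 52 = 1664 bytes
With TCO: reuse 1 frame = 52 bytes
Savings = 1664 - 52 = 1612

1612


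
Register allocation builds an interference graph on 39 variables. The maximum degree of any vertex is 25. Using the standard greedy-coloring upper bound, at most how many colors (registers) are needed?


Greedy coloring never needs more than (max_degree + 1) colors: when coloring a vertex, at most max_degree neighbors are already colored.
Upper bound = 25 + 1 = 26

26


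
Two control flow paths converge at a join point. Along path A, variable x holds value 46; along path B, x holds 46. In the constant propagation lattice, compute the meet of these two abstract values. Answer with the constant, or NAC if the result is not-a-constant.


Meet operation: if both paths give the same constant, result is that constant; if they differ, result is NAC (not-a-constant).
Path A: 46, Path B: 46 -> equal
Result: constant -> 46

46


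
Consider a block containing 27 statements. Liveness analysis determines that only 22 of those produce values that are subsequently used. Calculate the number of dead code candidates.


Dead code = total statements - live definitions
= 27 - 22 = 5

5


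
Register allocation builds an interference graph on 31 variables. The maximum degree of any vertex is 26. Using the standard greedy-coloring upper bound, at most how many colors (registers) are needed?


Greedy coloring never needs more than (max_degree + 1) colors: when coloring a vertex, at most max_degree neighbors are already colored.
Upper bound = 26 + 1 = 27

27


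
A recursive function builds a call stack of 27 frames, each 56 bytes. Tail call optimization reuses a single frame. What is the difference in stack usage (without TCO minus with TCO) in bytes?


Without TCO: 27 * 56 = 1512 bytes
With TCO: reuse 1 frame = 56 bytes
Savings = 1512 - 56 = 1456

1456


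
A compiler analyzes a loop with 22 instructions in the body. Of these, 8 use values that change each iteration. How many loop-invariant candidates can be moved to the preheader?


Invariant candidates = total - loop-dependent
= 22 - 8 = 14

14


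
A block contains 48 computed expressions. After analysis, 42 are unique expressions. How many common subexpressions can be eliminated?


CSE count = total expressions - unique expressions
= 48 - 42 = 6

6


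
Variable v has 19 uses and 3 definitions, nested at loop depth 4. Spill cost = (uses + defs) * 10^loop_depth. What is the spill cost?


uses + defs = 19 + 3 = 22
10^4 = 10000
Spill cost = 22 * 10000 = 220000

220000


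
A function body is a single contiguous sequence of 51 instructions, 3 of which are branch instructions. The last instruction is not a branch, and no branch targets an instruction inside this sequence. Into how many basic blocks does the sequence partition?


With no in-sequence branch targets, the leaders are the first instruction plus the instruction after each branch.
Number of basic blocks = branches + 1
= 3 + 1 = 4

4


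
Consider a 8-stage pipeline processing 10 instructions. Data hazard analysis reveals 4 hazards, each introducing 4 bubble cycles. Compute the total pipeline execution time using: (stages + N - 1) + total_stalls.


Base cycles = 8 + 10 - 1 = 17
Total stalls = 4 * 4 = 16
Total = 17 + 16 = 33

33


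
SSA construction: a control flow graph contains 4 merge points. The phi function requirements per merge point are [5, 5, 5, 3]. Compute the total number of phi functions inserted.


Total phi functions = sum of phi functions at each join node
= 5 + 5 + 5 + 3 = 18

18


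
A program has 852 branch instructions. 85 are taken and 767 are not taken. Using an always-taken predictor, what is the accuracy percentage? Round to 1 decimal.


Predictor: always-taken
Correct predictions = 85
Accuracy = 85 / 852 * 100 = 10.0%

10.0


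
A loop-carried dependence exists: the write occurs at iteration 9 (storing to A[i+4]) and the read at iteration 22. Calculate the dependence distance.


Distance = read iteration - write iteration
= 22 - 9 = 13

13


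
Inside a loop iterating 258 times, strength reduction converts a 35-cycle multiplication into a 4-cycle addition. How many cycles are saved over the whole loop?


Per-iteration saving = 35 - 4 = 31
Total saved = 258 * 31 = 7998

7998


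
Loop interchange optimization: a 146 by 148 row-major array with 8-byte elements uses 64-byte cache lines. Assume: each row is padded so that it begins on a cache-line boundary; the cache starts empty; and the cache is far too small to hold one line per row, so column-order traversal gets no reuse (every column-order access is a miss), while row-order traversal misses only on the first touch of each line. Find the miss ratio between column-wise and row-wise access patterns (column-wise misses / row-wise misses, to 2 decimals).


Each row occupies 148 * 8 = 1184 bytes and starts on a line boundary, so it spans ceil(1184 / 64) = 19 cache lines.
Row-major traversal misses (one per line touched): 146 * ceil(148 * 8 / 64) = 2774
Column-major traversal misses (no reuse, every access misses): 146 * 148 = 21608
Ratio = 21608 / 2774 = 7.79

7.79


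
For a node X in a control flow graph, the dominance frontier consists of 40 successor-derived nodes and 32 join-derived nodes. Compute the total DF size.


DF(X) = direct successor contributions + join point contributions
= 40 + 32 = 72

72


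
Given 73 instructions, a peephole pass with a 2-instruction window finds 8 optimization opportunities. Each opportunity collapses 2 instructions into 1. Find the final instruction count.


Each match removes 1 instructions.
Total removed = 8 * 1 = 8
Remaining = 73 - 8 = 65

65


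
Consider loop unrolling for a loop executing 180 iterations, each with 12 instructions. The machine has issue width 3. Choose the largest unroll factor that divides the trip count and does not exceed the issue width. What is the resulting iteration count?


Largest divisor of 180 <= 3 is 3
New iterations = 180 / 3 = 60

60


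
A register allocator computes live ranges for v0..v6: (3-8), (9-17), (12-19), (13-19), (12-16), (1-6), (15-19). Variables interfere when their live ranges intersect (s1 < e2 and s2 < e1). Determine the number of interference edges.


Check all pairs for overlapping intervals.
Two intervals (s1,e1) and (s2,e2) overlap if s1 < e2 and s2 < e1.
v0 (3-8) vs v1..v6: overlaps v5 -> 1
v1 (9-17) vs v2..v6: overlaps v2, v3, v4, v6 -> 4
v2 (12-19) vs v3..v6: overlaps v3, v4, v6 -> 3
v3 (13-19) vs v4..v6: overlaps v4, v6 -> 2
v4 (12-16) vs v5..v6: overlaps v6 -> 1
v5 (1-6) vs v6: overlaps none -> 0
Total overlapping pairs = 1 + 4 + 3 + 2 + 1 + 0 = 11

11


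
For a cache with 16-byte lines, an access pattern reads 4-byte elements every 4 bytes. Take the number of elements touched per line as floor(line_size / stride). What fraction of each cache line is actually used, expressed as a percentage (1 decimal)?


Elements per cache line = floor(16 / 4) = 4
Bytes used = 4 * 4 = 16
Utilization = 16 / 16 * 100 = 100.0%

100.0


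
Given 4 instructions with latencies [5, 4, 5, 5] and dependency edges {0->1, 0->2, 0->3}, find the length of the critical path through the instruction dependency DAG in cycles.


Compute longest path through dependency graph: dist(Ik) = max over predecessors of dist + latency(Ik).
dist(I0) = latency 5 = 5
dist(I1) = dist(I0) + 4 = 5 + 4 = 9
dist(I2) = dist(I0) + 5 = 5 + 5 = 10
dist(I3) = dist(I0) + 5 = 5 + 5 = 10
Critical path = max dist = 10

10


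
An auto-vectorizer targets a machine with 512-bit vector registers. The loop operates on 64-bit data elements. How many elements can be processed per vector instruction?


Width = SIMD bits / data type bits
= 512 / 64 = 8

8


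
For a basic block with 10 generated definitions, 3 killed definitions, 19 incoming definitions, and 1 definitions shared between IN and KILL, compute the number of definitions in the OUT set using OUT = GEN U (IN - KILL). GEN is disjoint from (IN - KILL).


IN - KILL: 19 - 1 = 18 surviving definitions
OUT = GEN + surviving = 10 + 18 = 28

28


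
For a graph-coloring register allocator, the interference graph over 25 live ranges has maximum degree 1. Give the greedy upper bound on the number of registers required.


Greedy coloring never needs more than (max_degree + 1) colors: when coloring a vertex, at most max_degree neighbors are already colored.
Upper bound = 1 + 1 = 2

2


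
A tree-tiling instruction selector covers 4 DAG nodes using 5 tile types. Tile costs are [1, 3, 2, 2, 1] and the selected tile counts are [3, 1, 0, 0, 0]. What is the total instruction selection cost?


Total cost = sum(count_i * cost_i)
= 3*1 + 1*3 + 0*2 + 0*2 + 0*1
= 6

6


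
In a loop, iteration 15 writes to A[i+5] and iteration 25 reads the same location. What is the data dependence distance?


Distance = read iteration - write iteration
= 25 - 15 = 10

10


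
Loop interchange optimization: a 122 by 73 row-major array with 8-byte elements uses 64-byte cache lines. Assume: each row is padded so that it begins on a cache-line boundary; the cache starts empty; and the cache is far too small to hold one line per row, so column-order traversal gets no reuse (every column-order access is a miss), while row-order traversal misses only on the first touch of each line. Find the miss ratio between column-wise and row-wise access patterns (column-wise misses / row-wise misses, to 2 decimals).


Each row occupies 73 * 8 = 584 bytes and starts on a line boundary, so it spans ceil(584 / 64) = 10 cache lines.
Row-major traversal misses (one per line touched): 122 * ceil(73 * 8 / 64) = 1220
Column-major traversal misses (no reuse, every access misses): 122 * 73 = 8906
Ratio = 8906 / 1220 = 7.3

7.3


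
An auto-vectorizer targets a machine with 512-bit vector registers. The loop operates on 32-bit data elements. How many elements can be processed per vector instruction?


Width = SIMD bits / data type bits
= 512 / 32 = 16

16


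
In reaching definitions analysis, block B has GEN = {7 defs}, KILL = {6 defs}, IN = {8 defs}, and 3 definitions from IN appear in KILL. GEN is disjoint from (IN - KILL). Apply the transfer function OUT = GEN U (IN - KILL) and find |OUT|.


IN - KILL: 8 - 3 = 5 surviving definitions
OUT = GEN + surviving = 7 + 5 = 12

12


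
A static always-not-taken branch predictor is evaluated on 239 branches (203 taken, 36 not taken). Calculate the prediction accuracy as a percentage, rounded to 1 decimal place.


Predictor: always-not-taken
Correct predictions = 36
Accuracy = 36 / 239 * 100 = 15.1%

15.1


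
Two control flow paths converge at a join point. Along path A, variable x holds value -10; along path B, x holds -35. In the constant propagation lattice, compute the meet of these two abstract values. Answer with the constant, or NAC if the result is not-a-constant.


Meet operation: if both paths give the same constant, result is that constant; if they differ, result is NAC (not-a-constant).
Path A: -10, Path B: -35 -> differ
Result: not-a-constant -> NAC

NAC
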